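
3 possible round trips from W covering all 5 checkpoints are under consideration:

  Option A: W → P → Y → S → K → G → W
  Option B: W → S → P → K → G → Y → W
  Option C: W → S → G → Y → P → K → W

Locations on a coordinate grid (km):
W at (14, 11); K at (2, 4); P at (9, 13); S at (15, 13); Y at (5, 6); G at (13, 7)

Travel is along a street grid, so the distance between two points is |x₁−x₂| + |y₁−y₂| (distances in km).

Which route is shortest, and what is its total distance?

62 km — Option B is the shortest.

Option A: 7 + 11 + 17 + 22 + 14 + 5 = 76
Option B: 3 + 6 + 16 + 14 + 9 + 14 = 62
Option C: 3 + 8 + 9 + 11 + 16 + 19 = 66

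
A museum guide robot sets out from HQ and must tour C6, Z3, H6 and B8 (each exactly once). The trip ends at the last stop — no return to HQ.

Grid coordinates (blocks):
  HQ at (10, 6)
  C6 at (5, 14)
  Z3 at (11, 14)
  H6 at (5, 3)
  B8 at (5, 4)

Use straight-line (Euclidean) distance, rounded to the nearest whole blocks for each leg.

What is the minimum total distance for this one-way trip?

There are 4! = 24 possible orderings.
HQ→C6→Z3→H6→B8: 9+6+13+1 = 29
HQ→C6→Z3→B8→H6: 9+6+12+1 = 28
HQ→C6→H6→Z3→B8: 9+11+13+12 = 45
HQ→C6→H6→B8→Z3: 9+11+1+12 = 33
HQ→C6→B8→Z3→H6: 9+10+12+13 = 44
HQ→C6→B8→H6→Z3: 9+10+1+13 = 33
HQ→Z3→C6→H6→B8: 8+6+11+1 = 26
HQ→Z3→C6→B8→H6: 8+6+10+1 = 25
HQ→Z3→H6→C6→B8: 8+13+11+10 = 42
HQ→Z3→H6→B8→C6: 8+13+1+10 = 32
HQ→Z3→B8→C6→H6: 8+12+10+11 = 41
HQ→Z3→B8→H6→C6: 8+12+1+11 = 32
HQ→H6→C6→Z3→B8: 6+11+6+12 = 35
HQ→H6→C6→B8→Z3: 6+11+10+12 = 39
… (10 more)
HQ→H6→B8→C6→Z3: 6+1+10+6 = 23  ← best
The minimum is 23.
One shortest path: HQ → H6 → B8 → C6 → Z3.

Shortest open route: 23 blocks.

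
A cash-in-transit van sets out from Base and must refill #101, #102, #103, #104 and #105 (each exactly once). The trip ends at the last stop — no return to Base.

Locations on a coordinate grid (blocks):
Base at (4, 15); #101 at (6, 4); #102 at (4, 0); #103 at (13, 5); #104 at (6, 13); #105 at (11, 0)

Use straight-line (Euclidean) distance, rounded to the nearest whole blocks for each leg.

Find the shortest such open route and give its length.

Minimum one-way distance = 28 blocks.

There are 5! = 120 possible orderings.
Base→#101→#102→#103→#104→#105: 11+4+10+11+14 = 50
Base→#101→#102→#103→#105→#104: 11+4+10+5+14 = 44
Base→#101→#102→#104→#103→#105: 11+4+13+11+5 = 44
Base→#101→#102→#104→#105→#103: 11+4+13+14+5 = 47
Base→#101→#102→#105→#103→#104: 11+4+7+5+11 = 38
Base→#101→#102→#105→#104→#103: 11+4+7+14+11 = 47
Base→#101→#103→#102→#104→#105: 11+7+10+13+14 = 55
Base→#101→#103→#102→#105→#104: 11+7+10+7+14 = 49
Base→#101→#103→#104→#102→#105: 11+7+11+13+7 = 49
Base→#101→#103→#104→#105→#102: 11+7+11+14+7 = 50
Base→#101→#103→#105→#102→#104: 11+7+5+7+13 = 43
Base→#101→#103→#105→#104→#102: 11+7+5+14+13 = 50
Base→#101→#104→#102→#103→#105: 11+9+13+10+5 = 48
Base→#101→#104→#102→#105→#103: 11+9+13+7+5 = 45
… (106 more)
Base→#104→#101→#102→#105→#103: 3+9+4+7+5 = 28  ← best
The minimum is 28.
One shortest path: Base → #104 → #101 → #102 → #105 → #103.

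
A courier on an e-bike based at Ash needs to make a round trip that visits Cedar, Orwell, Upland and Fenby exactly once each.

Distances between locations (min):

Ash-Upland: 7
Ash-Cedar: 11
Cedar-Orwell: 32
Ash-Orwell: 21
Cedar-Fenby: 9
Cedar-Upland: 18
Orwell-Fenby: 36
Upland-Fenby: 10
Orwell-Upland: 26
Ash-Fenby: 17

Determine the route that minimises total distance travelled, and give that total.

77 min — the shortest possible round trip.

With 4 stops there are 4!/2 = 12 distinct round trips (a route and its reverse cost the same).
Ash → Cedar → Orwell → Upland → Fenby → Ash: 11+32+26+10+17 = 96
Ash → Cedar → Orwell → Fenby → Upland → Ash: 11+32+36+10+7 = 96
Ash → Cedar → Upland → Orwell → Fenby → Ash: 11+18+26+36+17 = 108
Ash → Cedar → Upland → Fenby → Orwell → Ash: 11+18+10+36+21 = 96
Ash → Cedar → Fenby → Orwell → Upland → Ash: 11+9+36+26+7 = 89
Ash → Cedar → Fenby → Upland → Orwell → Ash: 11+9+10+26+21 = 77
Ash → Orwell → Cedar → Upland → Fenby → Ash: 21+32+18+10+17 = 98
Ash → Orwell → Cedar → Fenby → Upland → Ash: 21+32+9+10+7 = 79
Ash → Orwell → Upland → Cedar → Fenby → Ash: 21+26+18+9+17 = 91
Ash → Orwell → Fenby → Cedar → Upland → Ash: 21+36+9+18+7 = 91
Ash → Upland → Cedar → Orwell → Fenby → Ash: 7+18+32+36+17 = 110
Ash → Upland → Orwell → Cedar → Fenby → Ash: 7+26+32+9+17 = 91
The minimum is 77.
One optimal route: Ash → Cedar → Fenby → Upland → Orwell → Ash (or its reverse).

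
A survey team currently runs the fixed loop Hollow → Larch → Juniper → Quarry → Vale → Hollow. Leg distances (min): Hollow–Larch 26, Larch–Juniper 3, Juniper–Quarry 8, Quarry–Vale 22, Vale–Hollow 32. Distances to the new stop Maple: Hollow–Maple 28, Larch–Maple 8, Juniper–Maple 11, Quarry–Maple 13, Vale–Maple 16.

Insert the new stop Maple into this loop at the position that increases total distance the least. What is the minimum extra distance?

Insertion cost between consecutive stops i–j is d(i,Maple) + d(Maple,j) − d(i,j):
  between Hollow and Larch: 28 + 8 − 26 = 10
  between Larch and Juniper: 8 + 11 − 3 = 16
  between Juniper and Quarry: 11 + 13 − 8 = 16
  between Quarry and Vale: 13 + 16 − 22 = 7
  between Vale and Hollow: 16 + 28 − 32 = 12
Cheapest insertion is between Quarry and Vale, adding 7.
New total = 91 + 7 = 98.

Adding 7 min by placing Maple on the Quarry–Vale leg.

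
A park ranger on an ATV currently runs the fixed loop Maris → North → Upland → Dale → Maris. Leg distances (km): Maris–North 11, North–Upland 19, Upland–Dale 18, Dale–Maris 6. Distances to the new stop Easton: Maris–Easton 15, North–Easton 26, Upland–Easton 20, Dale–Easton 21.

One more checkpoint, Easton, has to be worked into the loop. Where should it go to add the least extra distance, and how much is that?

+23 km — insert Easton between Upland and Dale.

Insertion cost between consecutive stops i–j is d(i,Easton) + d(Easton,j) − d(i,j):
  between Maris and North: 15 + 26 − 11 = 30
  between North and Upland: 26 + 20 − 19 = 27
  between Upland and Dale: 20 + 21 − 18 = 23
  between Dale and Maris: 21 + 15 − 6 = 30
Cheapest insertion is between Upland and Dale, adding 23.
New total = 54 + 23 = 77.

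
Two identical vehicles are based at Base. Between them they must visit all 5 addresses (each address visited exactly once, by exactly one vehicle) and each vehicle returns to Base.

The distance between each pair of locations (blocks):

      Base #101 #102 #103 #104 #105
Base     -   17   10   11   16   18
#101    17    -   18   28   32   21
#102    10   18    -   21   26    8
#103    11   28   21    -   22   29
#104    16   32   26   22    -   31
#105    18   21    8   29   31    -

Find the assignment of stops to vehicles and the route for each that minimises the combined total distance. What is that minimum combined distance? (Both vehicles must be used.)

There are 2^4 − 1 = 15 ways to divide the 5 stops into two non-empty groups. For each, the best each vehicle can do is its own shortest tour through its group:
  {#101} + {#102, #103, #104, #105}: 34 + 82 = 116
  {#102} + {#101, #103, #104, #105}: 20 + 102 = 122
  {#101, #102} + {#103, #104, #105}: 45 + 82 = 127
  {#103} + {#101, #102, #104, #105}: 22 + 87 = 109
  {#101, #103} + {#102, #104, #105}: 56 + 65 = 121
  {#102, #103} + {#101, #104, #105}: 42 + 85 = 127
  … (15 splits in total)
  {#103, #104} + {#101, #102, #105}: 49 + 56 = 105  ← best
Best: vehicle 1 Base → #103 → #104 → Base = 49; vehicle 2 Base → #101 → #105 → #102 → Base = 56; combined 105.

105 blocks — the smallest possible combined total.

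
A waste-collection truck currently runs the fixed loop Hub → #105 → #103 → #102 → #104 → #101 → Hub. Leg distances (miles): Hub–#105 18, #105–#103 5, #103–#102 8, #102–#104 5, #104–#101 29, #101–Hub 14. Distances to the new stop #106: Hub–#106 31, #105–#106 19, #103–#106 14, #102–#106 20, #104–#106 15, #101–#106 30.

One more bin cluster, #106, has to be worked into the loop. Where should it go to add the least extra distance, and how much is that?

Insertion cost between consecutive stops i–j is d(i,#106) + d(#106,j) − d(i,j):
  between Hub and #105: 31 + 19 − 18 = 32
  between #105 and #103: 19 + 14 − 5 = 28
  between #103 and #102: 14 + 20 − 8 = 26
  between #102 and #104: 20 + 15 − 5 = 30
  between #104 and #101: 15 + 30 − 29 = 16
  between #101 and Hub: 30 + 31 − 14 = 47
Cheapest insertion is between #104 and #101, adding 16.
New total = 79 + 16 = 95.

Adding 16 miles by placing #106 on the #104–#101 leg.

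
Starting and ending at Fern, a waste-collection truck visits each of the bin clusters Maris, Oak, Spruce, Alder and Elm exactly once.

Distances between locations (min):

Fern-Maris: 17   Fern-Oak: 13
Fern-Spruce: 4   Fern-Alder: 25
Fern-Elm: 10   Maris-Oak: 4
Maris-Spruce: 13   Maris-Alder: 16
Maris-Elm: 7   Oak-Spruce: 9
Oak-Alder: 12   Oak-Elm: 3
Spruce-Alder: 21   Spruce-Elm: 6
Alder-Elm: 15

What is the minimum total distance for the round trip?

With 5 stops there are 5!/2 = 60 distinct round trips (a route and its reverse cost the same).
Fern → Maris → Oak → Spruce → Alder → Elm → Fern: 17+4+9+21+15+10 = 76
Fern → Maris → Oak → Spruce → Elm → Alder → Fern: 17+4+9+6+15+25 = 76
Fern → Maris → Oak → Alder → Spruce → Elm → Fern: 17+4+12+21+6+10 = 70
Fern → Maris → Oak → Alder → Elm → Spruce → Fern: 17+4+12+15+6+4 = 58
Fern → Maris → Oak → Elm → Spruce → Alder → Fern: 17+4+3+6+21+25 = 76
Fern → Maris → Oak → Elm → Alder → Spruce → Fern: 17+4+3+15+21+4 = 64
Fern → Maris → Spruce → Oak → Alder → Elm → Fern: 17+13+9+12+15+10 = 76
Fern → Maris → Spruce → Oak → Elm → Alder → Fern: 17+13+9+3+15+25 = 82
Fern → Maris → Spruce → Alder → Oak → Elm → Fern: 17+13+21+12+3+10 = 76
Fern → Maris → Spruce → Alder → Elm → Oak → Fern: 17+13+21+15+3+13 = 82
Fern → Maris → Spruce → Elm → Oak → Alder → Fern: 17+13+6+3+12+25 = 76
Fern → Maris → Spruce → Elm → Alder → Oak → Fern: 17+13+6+15+12+13 = 76
Fern → Maris → Alder → Oak → Spruce → Elm → Fern: 17+16+12+9+6+10 = 70
Fern → Maris → Alder → Oak → Elm → Spruce → Fern: 17+16+12+3+6+4 = 58
… (46 more)
The minimum is 58.
One optimal route: Fern → Maris → Oak → Alder → Elm → Spruce → Fern (or its reverse).

Shortest round trip = 58 min.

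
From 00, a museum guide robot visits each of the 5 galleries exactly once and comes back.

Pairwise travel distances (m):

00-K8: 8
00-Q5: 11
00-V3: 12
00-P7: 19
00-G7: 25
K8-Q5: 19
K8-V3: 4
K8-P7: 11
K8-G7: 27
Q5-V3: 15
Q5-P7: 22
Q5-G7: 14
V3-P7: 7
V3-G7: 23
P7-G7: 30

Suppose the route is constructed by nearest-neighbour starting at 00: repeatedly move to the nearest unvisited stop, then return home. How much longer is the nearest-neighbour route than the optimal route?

The nearest-neighbour route is 6 m longer than optimal.

From 00: K8=8, Q5=11, V3=12, P7=19, G7=25 → choose K8 (8).
From K8: V3=4, P7=11, Q5=19, G7=27 → choose V3 (4).
From V3: P7=7, Q5=15, G7=23 → choose P7 (7).
From P7: Q5=22, G7=30 → choose Q5 (22).
From Q5: G7=14 → choose G7 (14).
NN route 00 → K8 → V3 → P7 → Q5 → G7 → 00 costs 80.
Optimal: 00 → K8 → V3 → P7 → G7 → Q5 → 00 costs 74 (by enumerating all 60 distinct tours).
Excess = 80 − 74 = 6.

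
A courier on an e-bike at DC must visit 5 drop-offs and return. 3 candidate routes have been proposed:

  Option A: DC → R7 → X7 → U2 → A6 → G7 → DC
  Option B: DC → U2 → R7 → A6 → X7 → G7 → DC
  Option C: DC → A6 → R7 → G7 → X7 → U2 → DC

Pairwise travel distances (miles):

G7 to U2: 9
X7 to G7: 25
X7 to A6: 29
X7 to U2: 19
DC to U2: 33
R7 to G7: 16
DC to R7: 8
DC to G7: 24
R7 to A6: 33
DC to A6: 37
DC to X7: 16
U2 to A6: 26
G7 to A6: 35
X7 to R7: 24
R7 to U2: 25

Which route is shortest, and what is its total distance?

136 miles — Option A is the shortest.

Option A: 8 + 24 + 19 + 26 + 35 + 24 = 136
Option B: 33 + 25 + 33 + 29 + 25 + 24 = 169
Option C: 37 + 33 + 16 + 25 + 19 + 33 = 163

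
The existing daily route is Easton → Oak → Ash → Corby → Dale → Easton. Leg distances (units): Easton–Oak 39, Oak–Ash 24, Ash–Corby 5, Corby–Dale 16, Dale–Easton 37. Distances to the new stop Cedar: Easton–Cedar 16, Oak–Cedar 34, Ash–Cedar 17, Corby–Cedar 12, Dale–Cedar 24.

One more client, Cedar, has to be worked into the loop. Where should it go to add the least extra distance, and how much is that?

Adding 3 by placing Cedar on the Dale–Easton leg.

Insertion cost between consecutive stops i–j is d(i,Cedar) + d(Cedar,j) − d(i,j):
  between Easton and Oak: 16 + 34 − 39 = 11
  between Oak and Ash: 34 + 17 − 24 = 27
  between Ash and Corby: 17 + 12 − 5 = 24
  between Corby and Dale: 12 + 24 − 16 = 20
  between Dale and Easton: 24 + 16 − 37 = 3
Cheapest insertion is between Dale and Easton, adding 3.
New total = 121 + 3 = 124.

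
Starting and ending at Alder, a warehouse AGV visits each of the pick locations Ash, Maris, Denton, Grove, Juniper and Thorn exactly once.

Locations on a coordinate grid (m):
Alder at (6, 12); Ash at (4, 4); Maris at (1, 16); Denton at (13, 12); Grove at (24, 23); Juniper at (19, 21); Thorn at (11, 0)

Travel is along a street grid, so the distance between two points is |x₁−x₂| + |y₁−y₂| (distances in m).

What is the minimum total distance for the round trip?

There are 360 distinct closed tours to check (reversals are equivalent).
Alder-Ash-Maris-Denton-Grove-Juniper-Thorn-Alder: 10+15+16+22+7+29+17 = 116
Alder-Ash-Maris-Denton-Grove-Thorn-Juniper-Alder: 10+15+16+22+36+29+22 = 150
Alder-Ash-Maris-Denton-Juniper-Grove-Thorn-Alder: 10+15+16+15+7+36+17 = 116
Alder-Ash-Maris-Denton-Juniper-Thorn-Grove-Alder: 10+15+16+15+29+36+29 = 150
Alder-Ash-Maris-Denton-Thorn-Grove-Juniper-Alder: 10+15+16+14+36+7+22 = 120
Alder-Ash-Maris-Denton-Thorn-Juniper-Grove-Alder: 10+15+16+14+29+7+29 = 120
Alder-Ash-Maris-Grove-Denton-Juniper-Thorn-Alder: 10+15+30+22+15+29+17 = 138
Alder-Ash-Maris-Grove-Denton-Thorn-Juniper-Alder: 10+15+30+22+14+29+22 = 142
… (352 more)
Alder-Ash-Thorn-Denton-Grove-Juniper-Maris-Alder: 10+11+14+22+7+23+9 = 96  ← best
The minimum is 96.
One optimal route: Alder → Ash → Thorn → Denton → Grove → Juniper → Maris → Alder (or its reverse).

Shortest round trip = 96 m.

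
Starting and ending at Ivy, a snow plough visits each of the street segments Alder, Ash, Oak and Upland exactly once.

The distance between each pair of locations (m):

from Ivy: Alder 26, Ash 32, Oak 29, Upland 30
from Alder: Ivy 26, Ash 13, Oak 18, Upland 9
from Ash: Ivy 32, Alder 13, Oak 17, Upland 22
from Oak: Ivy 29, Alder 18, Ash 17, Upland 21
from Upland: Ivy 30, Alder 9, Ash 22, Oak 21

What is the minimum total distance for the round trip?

Ivy - Alder - Ash - Oak - Upland - Ivy: 26+13+17+21+30 = 107
Ivy - Alder - Ash - Upland - Oak - Ivy: 26+13+22+21+29 = 111
Ivy - Alder - Oak - Ash - Upland - Ivy: 26+18+17+22+30 = 113
Ivy - Alder - Oak - Upland - Ash - Ivy: 26+18+21+22+32 = 119
Ivy - Alder - Upland - Ash - Oak - Ivy: 26+9+22+17+29 = 103
Ivy - Alder - Upland - Oak - Ash - Ivy: 26+9+21+17+32 = 105
Ivy - Ash - Alder - Oak - Upland - Ivy: 32+13+18+21+30 = 114
Ivy - Ash - Alder - Upland - Oak - Ivy: 32+13+9+21+29 = 104
Ivy - Ash - Oak - Alder - Upland - Ivy: 32+17+18+9+30 = 106
Ivy - Ash - Upland - Alder - Oak - Ivy: 32+22+9+18+29 = 110
Ivy - Oak - Alder - Ash - Upland - Ivy: 29+18+13+22+30 = 112
Ivy - Oak - Ash - Alder - Upland - Ivy: 29+17+13+9+30 = 98
The minimum is 98.
One optimal route: Ivy → Oak → Ash → Alder → Upland → Ivy (or its reverse).

Shortest round trip = 98 m.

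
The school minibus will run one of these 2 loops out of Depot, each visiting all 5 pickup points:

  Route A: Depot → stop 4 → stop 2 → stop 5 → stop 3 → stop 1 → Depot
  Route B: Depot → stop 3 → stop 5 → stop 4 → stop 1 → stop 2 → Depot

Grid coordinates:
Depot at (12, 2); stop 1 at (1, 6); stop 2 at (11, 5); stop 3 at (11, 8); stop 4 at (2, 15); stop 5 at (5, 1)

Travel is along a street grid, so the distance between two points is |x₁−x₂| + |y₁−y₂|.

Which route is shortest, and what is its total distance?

Route A: 23 + 19 + 10 + 13 + 12 + 15 = 92
Route B: 7 + 13 + 17 + 10 + 11 + 4 = 62

Shortest is Route B, total 62.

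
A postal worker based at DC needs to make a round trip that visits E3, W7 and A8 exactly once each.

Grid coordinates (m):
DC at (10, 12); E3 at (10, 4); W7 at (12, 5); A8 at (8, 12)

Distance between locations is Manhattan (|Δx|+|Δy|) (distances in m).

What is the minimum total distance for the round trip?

DC - E3 - W7 - A8 - DC: 8+3+11+2 = 24
DC - E3 - A8 - W7 - DC: 8+10+11+9 = 38
DC - W7 - E3 - A8 - DC: 9+3+10+2 = 24
The minimum is 24.
One optimal route: DC → E3 → W7 → A8 → DC (or its reverse).

Minimum total distance: 24 m.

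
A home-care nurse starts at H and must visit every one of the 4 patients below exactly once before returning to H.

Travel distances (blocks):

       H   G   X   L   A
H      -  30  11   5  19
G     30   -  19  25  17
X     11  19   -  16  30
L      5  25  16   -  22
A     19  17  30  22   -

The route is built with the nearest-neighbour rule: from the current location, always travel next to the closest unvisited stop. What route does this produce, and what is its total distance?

From H: distances to unvisited — L=5, X=11, A=19, G=30. Nearest is L (5).
From L: distances to unvisited — X=16, A=22, G=25. Nearest is X (16).
From X: distances to unvisited — G=19, A=30. Nearest is G (19).
From G: distances to unvisited — A=17. Nearest is A (17).
Return A→H: 19.
Total = 5 + 16 + 19 + 17 + 19 = 76.

Nearest-neighbour total = 76 blocks; route H → L → X → G → A → H.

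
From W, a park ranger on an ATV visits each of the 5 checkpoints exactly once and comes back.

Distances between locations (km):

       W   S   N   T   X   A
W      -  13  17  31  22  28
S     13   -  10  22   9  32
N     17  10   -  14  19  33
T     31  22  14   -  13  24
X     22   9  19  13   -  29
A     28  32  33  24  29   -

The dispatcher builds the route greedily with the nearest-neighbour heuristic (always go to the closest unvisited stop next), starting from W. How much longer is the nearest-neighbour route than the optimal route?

Excess over optimum: 9 km.

W: S=13, N=17, X=22, A=28, T=31 ⇒ S
S: X=9, N=10, T=22, A=32 ⇒ X
X: T=13, N=19, A=29 ⇒ T
T: N=14, A=24 ⇒ N
N: A=33 ⇒ A
NN route W → S → X → T → N → A → W costs 110.
Optimal: W → N → S → X → T → A → W costs 101 (by enumerating all 60 distinct tours).
Excess = 110 − 101 = 9.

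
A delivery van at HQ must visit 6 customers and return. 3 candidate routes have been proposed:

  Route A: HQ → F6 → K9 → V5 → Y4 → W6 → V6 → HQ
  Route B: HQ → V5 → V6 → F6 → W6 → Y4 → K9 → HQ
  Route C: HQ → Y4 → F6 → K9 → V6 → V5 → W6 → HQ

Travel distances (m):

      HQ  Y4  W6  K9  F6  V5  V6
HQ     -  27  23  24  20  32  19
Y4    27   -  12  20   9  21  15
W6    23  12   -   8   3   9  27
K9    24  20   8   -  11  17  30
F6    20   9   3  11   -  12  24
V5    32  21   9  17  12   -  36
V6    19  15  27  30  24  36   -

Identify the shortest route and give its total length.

Shortest is Route A, total 127 m.

Route A: 20 + 11 + 17 + 21 + 12 + 27 + 19 = 127
Route B: 32 + 36 + 24 + 3 + 12 + 20 + 24 = 151
Route C: 27 + 9 + 11 + 30 + 36 + 9 + 23 = 145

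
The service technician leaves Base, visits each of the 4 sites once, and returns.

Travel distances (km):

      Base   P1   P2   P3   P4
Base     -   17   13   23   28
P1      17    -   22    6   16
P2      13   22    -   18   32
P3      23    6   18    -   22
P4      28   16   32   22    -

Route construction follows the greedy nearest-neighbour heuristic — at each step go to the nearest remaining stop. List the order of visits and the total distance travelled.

Total distance 81 km via the nearest-neighbour route Base → P2 → P3 → P1 → P4 → Base.

From Base: distances to unvisited — P2=13, P1=17, P3=23, P4=28. Nearest is P2 (13).
From P2: distances to unvisited — P3=18, P1=22, P4=32. Nearest is P3 (18).
From P3: distances to unvisited — P1=6, P4=22. Nearest is P1 (6).
From P1: distances to unvisited — P4=16. Nearest is P4 (16).
Return P4→Base: 28.
Total = 13 + 18 + 6 + 16 + 28 = 81.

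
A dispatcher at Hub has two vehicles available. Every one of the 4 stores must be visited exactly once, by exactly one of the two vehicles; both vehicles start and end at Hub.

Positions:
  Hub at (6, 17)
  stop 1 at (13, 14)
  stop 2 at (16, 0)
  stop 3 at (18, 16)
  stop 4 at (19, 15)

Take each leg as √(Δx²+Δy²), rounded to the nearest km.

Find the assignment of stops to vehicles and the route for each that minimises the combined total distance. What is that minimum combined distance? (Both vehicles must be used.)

Minimum combined distance: 64 km.

Try each way of splitting the stops between the two vehicles (each non-empty) and, for each split, find the best tour for each vehicle:
  {stop 1} + {stop 2, stop 3, stop 4}: 16 + 48 = 64
  {stop 2} + {stop 1, stop 3, stop 4}: 40 + 27 = 67
  {stop 1, stop 2} + {stop 3, stop 4}: 42 + 26 = 68
  {stop 3} + {stop 1, stop 2, stop 4}: 24 + 49 = 73
  {stop 1, stop 3} + {stop 2, stop 4}: 25 + 48 = 73
  {stop 2, stop 3} + {stop 1, stop 4}: 48 + 27 = 75
  … (7 splits in total)
Best: vehicle 1 Hub → stop 1 → Hub = 16; vehicle 2 Hub → stop 2 → stop 4 → stop 3 → Hub = 48; combined 64.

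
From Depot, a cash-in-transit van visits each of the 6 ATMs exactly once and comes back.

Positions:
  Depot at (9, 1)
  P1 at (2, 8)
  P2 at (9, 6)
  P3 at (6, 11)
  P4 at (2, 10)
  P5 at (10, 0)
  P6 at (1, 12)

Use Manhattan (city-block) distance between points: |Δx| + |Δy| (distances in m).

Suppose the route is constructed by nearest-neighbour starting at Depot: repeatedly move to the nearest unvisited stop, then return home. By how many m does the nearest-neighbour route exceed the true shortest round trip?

Depot: P5=2, P2=5, P3=13, P1=14, P4=16, P6=19 ⇒ P5
P5: P2=7, P3=15, P1=16, P4=18, P6=21 ⇒ P2
P2: P3=8, P1=9, P4=11, P6=14 ⇒ P3
P3: P4=5, P6=6, P1=7 ⇒ P4
P4: P1=2, P6=3 ⇒ P1
P1: P6=5 ⇒ P6
NN route Depot → P5 → P2 → P3 → P4 → P1 → P6 → Depot costs 48.
Optimal: Depot → P1 → P4 → P6 → P3 → P2 → P5 → Depot costs 42 (by enumerating all 360 distinct tours).
Excess = 48 − 42 = 6.

6 m longer than the optimal tour.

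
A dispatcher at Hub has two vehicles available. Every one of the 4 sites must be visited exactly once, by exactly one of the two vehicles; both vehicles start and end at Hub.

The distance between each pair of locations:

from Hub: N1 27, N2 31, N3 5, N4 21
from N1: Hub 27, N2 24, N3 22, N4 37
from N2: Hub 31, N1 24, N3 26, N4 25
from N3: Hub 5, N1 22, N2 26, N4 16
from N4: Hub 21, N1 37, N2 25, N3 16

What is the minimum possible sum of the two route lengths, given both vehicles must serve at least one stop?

Minimum combined distance: 107.

There are 2^3 − 1 = 7 ways to divide the 4 stops into two non-empty groups. For each, the best each vehicle can do is its own shortest tour through its group:
  {N1} + {N2, N3, N4}: 54 + 77 = 131
  {N2} + {N1, N3, N4}: 62 + 85 = 147
  {N1, N2} + {N3, N4}: 82 + 42 = 124
  {N3} + {N1, N2, N4}: 10 + 97 = 107
  {N1, N3} + {N2, N4}: 54 + 77 = 131
  {N2, N3} + {N1, N4}: 62 + 85 = 147
  … (7 splits in total)
Best: vehicle 1 Hub → N3 → Hub = 10; vehicle 2 Hub → N1 → N2 → N4 → Hub = 97; combined 107.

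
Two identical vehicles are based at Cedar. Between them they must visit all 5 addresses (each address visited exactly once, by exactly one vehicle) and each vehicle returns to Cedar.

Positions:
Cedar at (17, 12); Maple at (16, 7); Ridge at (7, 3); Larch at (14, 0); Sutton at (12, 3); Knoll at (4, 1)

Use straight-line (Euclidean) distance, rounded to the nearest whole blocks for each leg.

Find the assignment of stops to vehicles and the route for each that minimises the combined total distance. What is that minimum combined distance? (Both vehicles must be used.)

51 blocks — the smallest possible combined total.

Check every non-empty split of the stops between the two vehicles; for each half take its own optimal tour:
  {Maple} + {Ridge, Larch, Sutton, Knoll}: 10 + 41 = 51
  {Ridge} + {Maple, Larch, Sutton, Knoll}: 26 + 40 = 66
  {Maple, Ridge} + {Larch, Sutton, Knoll}: 28 + 40 = 68
  {Larch} + {Maple, Ridge, Sutton, Knoll}: 24 + 36 = 60
  {Maple, Larch} + {Ridge, Sutton, Knoll}: 24 + 35 = 59
  {Ridge, Larch} + {Maple, Sutton, Knoll}: 33 + 36 = 69
  … (15 splits in total)
Best: vehicle 1 Cedar → Maple → Cedar = 10; vehicle 2 Cedar → Ridge → Knoll → Larch → Sutton → Cedar = 41; combined 51.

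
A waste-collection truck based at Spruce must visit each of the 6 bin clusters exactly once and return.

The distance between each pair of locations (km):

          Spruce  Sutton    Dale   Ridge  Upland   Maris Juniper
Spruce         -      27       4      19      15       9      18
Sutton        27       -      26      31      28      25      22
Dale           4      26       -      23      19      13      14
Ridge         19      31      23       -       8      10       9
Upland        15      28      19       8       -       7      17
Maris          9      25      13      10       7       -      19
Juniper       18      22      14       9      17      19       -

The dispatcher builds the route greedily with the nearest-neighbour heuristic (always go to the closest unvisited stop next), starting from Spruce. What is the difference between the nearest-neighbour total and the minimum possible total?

From Spruce: Dale=4, Maris=9, Upland=15, Juniper=18, Ridge=19, Sutton=27 → choose Dale (4).
From Dale: Maris=13, Juniper=14, Upland=19, Ridge=23, Sutton=26 → choose Maris (13).
From Maris: Upland=7, Ridge=10, Juniper=19, Sutton=25 → choose Upland (7).
From Upland: Ridge=8, Juniper=17, Sutton=28 → choose Ridge (8).
From Ridge: Juniper=9, Sutton=31 → choose Juniper (9).
From Juniper: Sutton=22 → choose Sutton (22).
NN route Spruce → Dale → Maris → Upland → Ridge → Juniper → Sutton → Spruce costs 90.
Optimal: Spruce → Dale → Sutton → Juniper → Ridge → Upland → Maris → Spruce costs 85 (by enumerating all 360 distinct tours).
Excess = 90 − 85 = 5.

Excess over optimum: 5 km.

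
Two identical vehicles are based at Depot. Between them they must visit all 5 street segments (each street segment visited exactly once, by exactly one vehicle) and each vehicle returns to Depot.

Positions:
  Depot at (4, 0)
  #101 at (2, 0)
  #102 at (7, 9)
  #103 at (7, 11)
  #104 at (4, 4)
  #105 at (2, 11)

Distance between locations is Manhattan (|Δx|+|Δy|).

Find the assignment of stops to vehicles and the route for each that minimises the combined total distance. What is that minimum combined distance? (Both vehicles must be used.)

Minimum combined distance: 36.

Check every non-empty split of the stops between the two vehicles; for each half take its own optimal tour:
  {#101} + {#102, #103, #104, #105}: 4 + 32 = 36
  {#102} + {#101, #103, #104, #105}: 24 + 32 = 56
  {#101, #102} + {#103, #104, #105}: 28 + 32 = 60
  {#103} + {#101, #102, #104, #105}: 28 + 32 = 60
  {#101, #103} + {#102, #104, #105}: 32 + 32 = 64
  {#102, #103} + {#101, #104, #105}: 28 + 26 = 54
  … (15 splits in total)
Best: vehicle 1 Depot → #101 → Depot = 4; vehicle 2 Depot → #102 → #103 → #105 → #104 → Depot = 32; combined 36.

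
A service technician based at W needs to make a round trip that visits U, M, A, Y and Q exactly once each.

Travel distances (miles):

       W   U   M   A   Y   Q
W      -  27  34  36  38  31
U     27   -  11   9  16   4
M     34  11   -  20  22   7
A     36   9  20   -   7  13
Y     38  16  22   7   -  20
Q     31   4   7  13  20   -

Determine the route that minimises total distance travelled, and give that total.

With 5 stops there are 5!/2 = 60 distinct round trips (a route and its reverse cost the same).
W-U-M-A-Y-Q-W: 27+11+20+7+20+31 = 116
W-U-M-A-Q-Y-W: 27+11+20+13+20+38 = 129
W-U-M-Y-A-Q-W: 27+11+22+7+13+31 = 111
W-U-M-Y-Q-A-W: 27+11+22+20+13+36 = 129
W-U-M-Q-A-Y-W: 27+11+7+13+7+38 = 103
W-U-M-Q-Y-A-W: 27+11+7+20+7+36 = 108
W-U-A-M-Y-Q-W: 27+9+20+22+20+31 = 129
W-U-A-M-Q-Y-W: 27+9+20+7+20+38 = 121
W-U-A-Y-M-Q-W: 27+9+7+22+7+31 = 103
W-U-A-Y-Q-M-W: 27+9+7+20+7+34 = 104
W-U-A-Q-M-Y-W: 27+9+13+7+22+38 = 116
W-U-A-Q-Y-M-W: 27+9+13+20+22+34 = 125
W-U-Y-M-A-Q-W: 27+16+22+20+13+31 = 129
W-U-Y-M-Q-A-W: 27+16+22+7+13+36 = 121
… (46 more)
W-M-Q-U-A-Y-W: 34+7+4+9+7+38 = 99  ← best
The minimum is 99.
One optimal route: W → M → Q → U → A → Y → W (or its reverse).

Shortest round trip = 99 miles.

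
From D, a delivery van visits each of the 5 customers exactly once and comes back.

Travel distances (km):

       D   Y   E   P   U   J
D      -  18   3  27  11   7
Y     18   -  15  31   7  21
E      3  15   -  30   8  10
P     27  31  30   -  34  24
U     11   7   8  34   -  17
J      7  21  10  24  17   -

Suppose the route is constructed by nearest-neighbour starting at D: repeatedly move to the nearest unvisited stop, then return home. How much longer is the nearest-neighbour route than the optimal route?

Excess over optimum: 10 km.

From D: E=3, J=7, U=11, Y=18, P=27 → choose E (3).
From E: U=8, J=10, Y=15, P=30 → choose U (8).
From U: Y=7, J=17, P=34 → choose Y (7).
From Y: J=21, P=31 → choose J (21).
From J: P=24 → choose P (24).
NN route D → E → U → Y → J → P → D costs 90.
Optimal: D → E → U → Y → P → J → D costs 80 (by enumerating all 60 distinct tours).
Excess = 90 − 80 = 10.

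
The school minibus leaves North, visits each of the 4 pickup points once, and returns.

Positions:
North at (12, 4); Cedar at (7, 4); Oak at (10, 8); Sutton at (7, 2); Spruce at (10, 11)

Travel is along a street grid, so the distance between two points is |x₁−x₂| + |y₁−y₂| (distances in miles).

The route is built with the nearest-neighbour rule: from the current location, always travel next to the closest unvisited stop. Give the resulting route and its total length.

28 miles along North → Cedar → Sutton → Oak → Spruce → North.

From North: distances to unvisited — Cedar=5, Oak=6, Sutton=7, Spruce=9. Nearest is Cedar (5).
From Cedar: distances to unvisited — Sutton=2, Oak=7, Spruce=10. Nearest is Sutton (2).
From Sutton: distances to unvisited — Oak=9, Spruce=12. Nearest is Oak (9).
From Oak: distances to unvisited — Spruce=3. Nearest is Spruce (3).
Return Spruce→North: 9.
Total = 5 + 2 + 9 + 3 + 9 = 28.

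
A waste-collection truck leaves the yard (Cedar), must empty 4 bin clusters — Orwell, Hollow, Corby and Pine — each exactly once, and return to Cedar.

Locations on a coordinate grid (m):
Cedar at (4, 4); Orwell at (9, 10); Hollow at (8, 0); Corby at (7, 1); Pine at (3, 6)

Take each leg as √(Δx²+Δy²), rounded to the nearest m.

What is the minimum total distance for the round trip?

There are 12 distinct closed tours to check (reversals are equivalent).
Cedar - Orwell - Hollow - Corby - Pine - Cedar: 8+10+1+6+2 = 27
Cedar - Orwell - Hollow - Pine - Corby - Cedar: 8+10+8+6+4 = 36
Cedar - Orwell - Corby - Hollow - Pine - Cedar: 8+9+1+8+2 = 28
Cedar - Orwell - Corby - Pine - Hollow - Cedar: 8+9+6+8+6 = 37
Cedar - Orwell - Pine - Hollow - Corby - Cedar: 8+7+8+1+4 = 28
Cedar - Orwell - Pine - Corby - Hollow - Cedar: 8+7+6+1+6 = 28
Cedar - Hollow - Orwell - Corby - Pine - Cedar: 6+10+9+6+2 = 33
Cedar - Hollow - Orwell - Pine - Corby - Cedar: 6+10+7+6+4 = 33
Cedar - Hollow - Corby - Orwell - Pine - Cedar: 6+1+9+7+2 = 25
Cedar - Hollow - Pine - Orwell - Corby - Cedar: 6+8+7+9+4 = 34
Cedar - Corby - Orwell - Hollow - Pine - Cedar: 4+9+10+8+2 = 33
Cedar - Corby - Hollow - Orwell - Pine - Cedar: 4+1+10+7+2 = 24
The minimum is 24.
One optimal route: Cedar → Corby → Hollow → Orwell → Pine → Cedar (or its reverse).

Shortest round trip = 24 m.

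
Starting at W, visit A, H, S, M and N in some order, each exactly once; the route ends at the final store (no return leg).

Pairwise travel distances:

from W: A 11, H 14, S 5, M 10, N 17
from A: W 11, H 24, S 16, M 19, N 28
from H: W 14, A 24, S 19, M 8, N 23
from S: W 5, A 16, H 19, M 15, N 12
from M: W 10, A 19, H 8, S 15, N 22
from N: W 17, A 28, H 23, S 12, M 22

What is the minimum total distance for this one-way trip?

There are 5! = 120 possible orderings.
W→A→H→S→M→N: 11+24+19+15+22 = 91
W→A→H→S→N→M: 11+24+19+12+22 = 88
W→A→H→M→S→N: 11+24+8+15+12 = 70
W→A→H→M→N→S: 11+24+8+22+12 = 77
W→A→H→N→S→M: 11+24+23+12+15 = 85
W→A→H→N→M→S: 11+24+23+22+15 = 95
W→A→S→H→M→N: 11+16+19+8+22 = 76
W→A→S→H→N→M: 11+16+19+23+22 = 91
W→A→S→M→H→N: 11+16+15+8+23 = 73
W→A→S→M→N→H: 11+16+15+22+23 = 87
W→A→S→N→H→M: 11+16+12+23+8 = 70
W→A→S→N→M→H: 11+16+12+22+8 = 69
W→A→M→H→S→N: 11+19+8+19+12 = 69
W→A→M→H→N→S: 11+19+8+23+12 = 73
… (106 more)
W→S→N→H→M→A: 5+12+23+8+19 = 67  ← best
The minimum is 67.
One shortest path: W → S → N → H → M → A.

Shortest open route: 67.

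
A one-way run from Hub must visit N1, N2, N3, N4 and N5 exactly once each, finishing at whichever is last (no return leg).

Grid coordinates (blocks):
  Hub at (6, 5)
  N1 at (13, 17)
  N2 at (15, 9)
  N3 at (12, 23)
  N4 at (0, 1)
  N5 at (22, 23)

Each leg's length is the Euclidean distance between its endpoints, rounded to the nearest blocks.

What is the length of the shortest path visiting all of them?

There are 5! = 120 possible orderings.
Hub→N1→N2→N3→N4→N5: 14+8+14+25+31 = 92
Hub→N1→N2→N3→N5→N4: 14+8+14+10+31 = 77
Hub→N1→N2→N4→N3→N5: 14+8+17+25+10 = 74
Hub→N1→N2→N4→N5→N3: 14+8+17+31+10 = 80
Hub→N1→N2→N5→N3→N4: 14+8+16+10+25 = 73
Hub→N1→N2→N5→N4→N3: 14+8+16+31+25 = 94
Hub→N1→N3→N2→N4→N5: 14+6+14+17+31 = 82
Hub→N1→N3→N2→N5→N4: 14+6+14+16+31 = 81
Hub→N1→N3→N4→N2→N5: 14+6+25+17+16 = 78
Hub→N1→N3→N4→N5→N2: 14+6+25+31+16 = 92
Hub→N1→N3→N5→N2→N4: 14+6+10+16+17 = 63
Hub→N1→N3→N5→N4→N2: 14+6+10+31+17 = 78
Hub→N1→N4→N2→N3→N5: 14+21+17+14+10 = 76
Hub→N1→N4→N2→N5→N3: 14+21+17+16+10 = 78
… (106 more)
Hub→N4→N2→N1→N3→N5: 7+17+8+6+10 = 48  ← best
The minimum is 48.
One shortest path: Hub → N4 → N2 → N1 → N3 → N5.

Minimum one-way distance = 48 blocks.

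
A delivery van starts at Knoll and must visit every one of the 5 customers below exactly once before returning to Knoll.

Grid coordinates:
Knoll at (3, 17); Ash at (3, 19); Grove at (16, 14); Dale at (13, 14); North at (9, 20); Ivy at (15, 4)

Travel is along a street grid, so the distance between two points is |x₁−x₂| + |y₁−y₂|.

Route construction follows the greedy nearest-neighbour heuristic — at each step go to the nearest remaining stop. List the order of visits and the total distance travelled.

From Knoll: distances to unvisited — Ash=2, North=9, Dale=13, Grove=16, Ivy=25. Nearest is Ash (2).
From Ash: distances to unvisited — North=7, Dale=15, Grove=18, Ivy=27. Nearest is North (7).
From North: distances to unvisited — Dale=10, Grove=13, Ivy=22. Nearest is Dale (10).
From Dale: distances to unvisited — Grove=3, Ivy=12. Nearest is Grove (3).
From Grove: distances to unvisited — Ivy=11. Nearest is Ivy (11).
Return Ivy→Knoll: 25.
Total = 2 + 7 + 10 + 3 + 11 + 25 = 58.

Total distance 58 via the nearest-neighbour route Knoll → Ash → North → Dale → Grove → Ivy → Knoll.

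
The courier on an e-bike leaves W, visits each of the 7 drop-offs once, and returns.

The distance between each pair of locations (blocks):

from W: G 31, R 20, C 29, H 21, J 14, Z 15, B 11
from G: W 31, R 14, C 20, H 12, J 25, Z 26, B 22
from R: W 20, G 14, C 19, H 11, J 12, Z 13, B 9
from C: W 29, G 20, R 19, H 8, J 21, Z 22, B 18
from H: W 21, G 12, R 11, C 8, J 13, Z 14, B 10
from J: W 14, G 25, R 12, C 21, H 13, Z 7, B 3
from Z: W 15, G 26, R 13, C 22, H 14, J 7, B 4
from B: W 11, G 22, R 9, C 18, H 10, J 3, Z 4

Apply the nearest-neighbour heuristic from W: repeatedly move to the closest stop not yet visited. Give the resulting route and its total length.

104 blocks along W → B → J → Z → R → H → C → G → W.

W → [B:11 / J:14 / Z:15 / R:20 / H:21 / C:29 / G:31] → B (11)
B → [J:3 / Z:4 / R:9 / H:10 / C:18 / G:22] → J (3)
J → [Z:7 / R:12 / H:13 / C:21 / G:25] → Z (7)
Z → [R:13 / H:14 / C:22 / G:26] → R (13)
R → [H:11 / G:14 / C:19] → H (11)
H → [C:8 / G:12] → C (8)
C → [G:20] → G (20)
Return G→W: 31.
Total = 11 + 3 + 7 + 13 + 11 + 8 + 20 + 31 = 104.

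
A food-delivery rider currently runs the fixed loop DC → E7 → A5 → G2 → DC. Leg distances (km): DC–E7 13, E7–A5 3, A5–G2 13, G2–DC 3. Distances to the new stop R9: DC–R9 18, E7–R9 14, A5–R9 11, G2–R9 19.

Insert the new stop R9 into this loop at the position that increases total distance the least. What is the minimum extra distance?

Minimum extra distance: 17 km, inserting R9 between A5 and G2.

Insertion cost between consecutive stops i–j is d(i,R9) + d(R9,j) − d(i,j):
  between DC and E7: 18 + 14 − 13 = 19
  between E7 and A5: 14 + 11 − 3 = 22
  between A5 and G2: 11 + 19 − 13 = 17
  between G2 and DC: 19 + 18 − 3 = 34
Cheapest insertion is between A5 and G2, adding 17.
New total = 32 + 17 = 49.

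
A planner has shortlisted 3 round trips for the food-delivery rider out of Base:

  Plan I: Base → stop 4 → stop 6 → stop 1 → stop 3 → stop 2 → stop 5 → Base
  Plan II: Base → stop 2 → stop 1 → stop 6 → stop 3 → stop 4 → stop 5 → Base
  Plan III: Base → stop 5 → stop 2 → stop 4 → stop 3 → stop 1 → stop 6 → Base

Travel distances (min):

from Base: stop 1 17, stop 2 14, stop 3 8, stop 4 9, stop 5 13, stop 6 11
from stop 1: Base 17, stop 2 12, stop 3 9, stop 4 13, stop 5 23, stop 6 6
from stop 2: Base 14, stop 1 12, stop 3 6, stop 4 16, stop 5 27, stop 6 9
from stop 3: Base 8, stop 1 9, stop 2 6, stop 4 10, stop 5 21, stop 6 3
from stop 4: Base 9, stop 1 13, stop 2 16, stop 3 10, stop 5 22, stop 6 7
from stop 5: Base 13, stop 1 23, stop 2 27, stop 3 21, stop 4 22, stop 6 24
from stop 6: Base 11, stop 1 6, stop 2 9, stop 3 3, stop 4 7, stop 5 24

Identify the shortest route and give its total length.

77 min — Plan I is the shortest.

Plan I: 9 + 7 + 6 + 9 + 6 + 27 + 13 = 77
Plan II: 14 + 12 + 6 + 3 + 10 + 22 + 13 = 80
Plan III: 13 + 27 + 16 + 10 + 9 + 6 + 11 = 92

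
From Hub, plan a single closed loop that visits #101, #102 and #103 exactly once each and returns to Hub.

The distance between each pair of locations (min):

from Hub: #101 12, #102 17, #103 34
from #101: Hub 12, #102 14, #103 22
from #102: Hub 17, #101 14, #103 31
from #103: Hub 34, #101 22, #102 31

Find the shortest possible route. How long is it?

Shortest round trip = 82 min.

There are 3 distinct closed tours to check (reversals are equivalent).
Hub - #101 - #102 - #103 - Hub: 12+14+31+34 = 91
Hub - #101 - #103 - #102 - Hub: 12+22+31+17 = 82
Hub - #102 - #101 - #103 - Hub: 17+14+22+34 = 87
The minimum is 82.
One optimal route: Hub → #101 → #103 → #102 → Hub (or its reverse).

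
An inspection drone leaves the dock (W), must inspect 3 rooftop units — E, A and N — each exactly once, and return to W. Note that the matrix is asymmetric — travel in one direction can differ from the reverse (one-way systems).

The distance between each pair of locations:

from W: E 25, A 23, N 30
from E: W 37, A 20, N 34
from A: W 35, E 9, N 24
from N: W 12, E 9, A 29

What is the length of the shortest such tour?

Minimum total distance: 78.

W→E→A→N→W: 25+20+24+12 = 81
W→E→N→A→W: 25+34+29+35 = 123
W→A→E→N→W: 23+9+34+12 = 78
W→A→N→E→W: 23+24+9+37 = 93
W→N→E→A→W: 30+9+20+35 = 94
W→N→A→E→W: 30+29+9+37 = 105
The minimum is 78.
One optimal route: W → A → E → N → W.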